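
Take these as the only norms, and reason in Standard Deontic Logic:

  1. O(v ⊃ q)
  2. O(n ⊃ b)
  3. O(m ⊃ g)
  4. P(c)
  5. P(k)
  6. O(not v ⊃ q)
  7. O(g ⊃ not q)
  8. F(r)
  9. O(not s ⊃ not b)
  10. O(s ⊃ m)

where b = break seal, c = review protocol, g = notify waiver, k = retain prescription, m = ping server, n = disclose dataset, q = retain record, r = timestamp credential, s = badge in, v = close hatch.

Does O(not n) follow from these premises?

Yes

Premises 1 and 6 cover both cases: O(v ⊃ q) and O(not v ⊃ q). Since v ∨ not v is a tautology, O(q) follows.
The contrapositive of premise 7 (O(g ⊃ not q)) is O(q ⊃ not g), and O(q) is already established, so O(not g).
Premise 3, O(m ⊃ g), contraposes to O(not g ⊃ not m); with O(not g) we get O(not m).
Premise 10, O(s ⊃ m), contraposes to O(not m ⊃ not s); with O(not m) we get O(not s).
With premise 9, O(not s ⊃ not b), the K-axiom yields O(not b).
Premise 2 is O(n ⊃ b); contrapositively O(not b ⊃ not n). Since O(not b) holds, K gives O(not n).
Premises 4, 5, 8 do not contribute to this derivation.
So O(not n) follows.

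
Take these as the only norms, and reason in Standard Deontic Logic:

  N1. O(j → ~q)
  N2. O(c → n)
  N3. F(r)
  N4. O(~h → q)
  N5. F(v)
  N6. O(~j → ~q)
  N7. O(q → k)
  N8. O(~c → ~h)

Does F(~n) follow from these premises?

By case analysis on ~j: premise 6 gives O(~j → ~q) and premise 1 gives O(j → ~q), so O(~q) either way.
Premise 4 is O(~h → q); contrapositively O(~q → h). Since O(~q) holds, K gives O(h).
Premise 8 is O(~c → ~h); contrapositively O(h → c). Since O(h) holds, K gives O(c).
With premise 2, O(c → n), the K-axiom yields O(n).
Premises 3, 5, 7 do not contribute to this derivation.
So O(n) holds, i.e. F(~n). The claim follows.

Yes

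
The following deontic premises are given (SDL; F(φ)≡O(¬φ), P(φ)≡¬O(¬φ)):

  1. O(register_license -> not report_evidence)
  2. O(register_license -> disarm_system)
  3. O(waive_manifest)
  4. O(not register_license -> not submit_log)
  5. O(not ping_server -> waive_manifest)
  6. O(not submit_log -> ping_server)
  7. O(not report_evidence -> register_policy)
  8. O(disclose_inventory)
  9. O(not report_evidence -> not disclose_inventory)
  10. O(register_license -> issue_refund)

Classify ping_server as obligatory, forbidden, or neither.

Premise 8 gives O(disclose_inventory).
Premise 9 is O(not report_evidence -> not disclose_inventory); contrapositively O(disclose_inventory -> report_evidence). Since O(disclose_inventory) holds, K gives O(report_evidence).
Premise 1 is O(register_license -> not report_evidence); contrapositively O(report_evidence -> not register_license). Since O(report_evidence) holds, K gives O(not register_license).
From O(not register_license) and premise 4, O(not register_license -> not submit_log), we obtain O(not submit_log).
From O(not submit_log) and premise 6, O(not submit_log -> ping_server), we obtain O(ping_server).
Premises 2, 3, 5, 7, 10 do not contribute to this derivation.
Hence ping_server is obligatory.

Obligatory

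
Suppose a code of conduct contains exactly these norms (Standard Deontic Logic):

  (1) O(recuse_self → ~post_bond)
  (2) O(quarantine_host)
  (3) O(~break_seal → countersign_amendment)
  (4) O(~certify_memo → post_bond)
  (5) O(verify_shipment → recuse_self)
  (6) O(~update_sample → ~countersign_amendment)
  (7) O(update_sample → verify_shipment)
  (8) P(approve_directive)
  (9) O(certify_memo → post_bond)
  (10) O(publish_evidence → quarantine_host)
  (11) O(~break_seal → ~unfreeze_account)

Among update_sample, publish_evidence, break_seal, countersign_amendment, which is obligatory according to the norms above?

break_seal

Premises 4 and 9 are O(~certify_memo → post_bond) and O(certify_memo → post_bond); every ideal world satisfies ~certify_memo or certify_memo, so in either case post_bond holds — hence O(post_bond).
Premise 1 is O(recuse_self → ~post_bond); contrapositively O(post_bond → ~recuse_self). Since O(post_bond) holds, K gives O(~recuse_self).
Premise 5, O(verify_shipment → recuse_self), contraposes to O(~recuse_self → ~verify_shipment); with O(~recuse_self) we get O(~verify_shipment).
Premise 7, O(update_sample → verify_shipment), contraposes to O(~verify_shipment → ~update_sample); with O(~verify_shipment) we get O(~update_sample).
Premise 6 is O(~update_sample → ~countersign_amendment); since O(~update_sample), deontic closure gives O(~countersign_amendment).
Premise 3 is O(~break_seal → countersign_amendment); contrapositively O(~countersign_amendment → break_seal). Since O(~countersign_amendment) holds, K gives O(break_seal).
So O(break_seal) holds — break_seal is obligatory. None of the other listed options is made obligatory by any chain of premises.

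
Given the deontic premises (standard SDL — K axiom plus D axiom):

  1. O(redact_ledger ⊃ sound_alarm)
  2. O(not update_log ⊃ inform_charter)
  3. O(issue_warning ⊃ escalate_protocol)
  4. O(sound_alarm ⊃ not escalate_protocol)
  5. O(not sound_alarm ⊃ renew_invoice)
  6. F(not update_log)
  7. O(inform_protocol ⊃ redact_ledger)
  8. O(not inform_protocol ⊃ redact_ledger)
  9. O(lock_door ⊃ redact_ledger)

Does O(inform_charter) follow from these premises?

Premise 2 is O(not update_log ⊃ inform_charter), but O(not update_log) is not derivable from the premises, so it does not yield O(inform_charter).
No other premise forces O(inform_charter). An ideal world satisfying every premise can still have inform_charter false, so O(inform_charter) is not derivable.

No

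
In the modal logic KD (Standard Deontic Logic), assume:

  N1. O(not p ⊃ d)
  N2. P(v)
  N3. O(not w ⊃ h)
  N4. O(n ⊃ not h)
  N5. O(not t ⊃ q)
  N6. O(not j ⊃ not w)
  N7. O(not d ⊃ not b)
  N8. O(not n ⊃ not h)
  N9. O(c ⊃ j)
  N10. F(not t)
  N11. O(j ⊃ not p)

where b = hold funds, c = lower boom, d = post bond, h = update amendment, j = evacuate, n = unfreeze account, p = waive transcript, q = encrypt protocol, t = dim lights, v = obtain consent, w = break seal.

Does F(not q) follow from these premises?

Premise 5 is O(not t ⊃ q), but O(not t) is not derivable from the premises, so it does not yield O(q).
No other premise forces O(q). An ideal world satisfying every premise can still have not q true, so F(not q) is not derivable.

No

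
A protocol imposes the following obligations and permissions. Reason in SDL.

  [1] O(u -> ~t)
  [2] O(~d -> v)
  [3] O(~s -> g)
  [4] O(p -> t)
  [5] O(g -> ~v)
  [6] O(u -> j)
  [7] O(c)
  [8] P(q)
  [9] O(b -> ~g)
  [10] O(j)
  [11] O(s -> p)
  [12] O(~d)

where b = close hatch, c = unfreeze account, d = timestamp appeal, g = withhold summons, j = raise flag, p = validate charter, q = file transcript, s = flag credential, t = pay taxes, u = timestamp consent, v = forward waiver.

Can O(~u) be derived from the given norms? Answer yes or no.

Yes

Premise 12 states O(~d) outright.
With premise 2, O(~d -> v), the K-axiom yields O(v).
Premise 5, O(g -> ~v), contraposes to O(v -> ~g); with O(v) we get O(~g).
Premise 3 is O(~s -> g); contrapositively O(~g -> s). Since O(~g) holds, K gives O(s).
Applying K to premise 11 (O(s -> p)) and O(s) yields O(p).
From O(p) and premise 4, O(p -> t), we obtain O(t).
Premise 1 is O(u -> ~t); contrapositively O(t -> ~u). Since O(t) holds, K gives O(~u).
Premises 6, 7, 8, 9, 10 do not contribute to this derivation.
So O(~u) follows.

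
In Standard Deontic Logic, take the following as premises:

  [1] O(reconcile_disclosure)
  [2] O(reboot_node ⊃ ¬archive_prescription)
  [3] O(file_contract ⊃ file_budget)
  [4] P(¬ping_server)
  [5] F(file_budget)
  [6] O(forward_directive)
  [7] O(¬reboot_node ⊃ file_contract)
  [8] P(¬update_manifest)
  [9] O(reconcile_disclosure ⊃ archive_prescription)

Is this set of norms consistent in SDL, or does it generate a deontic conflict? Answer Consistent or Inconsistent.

Inconsistent

F(file_budget) at premise 5 means O(¬file_budget).
Premise 3 is O(file_contract ⊃ file_budget); contrapositively O(¬file_budget ⊃ ¬file_contract). Since O(¬file_budget) holds, K gives O(¬file_contract).
Premise 7 is O(¬reboot_node ⊃ file_contract); contrapositively O(¬file_contract ⊃ reboot_node). Since O(¬file_contract) holds, K gives O(reboot_node).
Premise 2 is O(reboot_node ⊃ ¬archive_prescription); since O(reboot_node), deontic closure gives O(¬archive_prescription).
Premise 9 is O(reconcile_disclosure ⊃ archive_prescription); contrapositively O(¬archive_prescription ⊃ ¬reconcile_disclosure). Since O(¬archive_prescription) holds, K gives O(¬reconcile_disclosure).
However, premise 1 gives O(reconcile_disclosure).
We now have both O(¬reconcile_disclosure) and O(reconcile_disclosure) — reconcile_disclosure is simultaneously obligatory and forbidden, violating the D-axiom.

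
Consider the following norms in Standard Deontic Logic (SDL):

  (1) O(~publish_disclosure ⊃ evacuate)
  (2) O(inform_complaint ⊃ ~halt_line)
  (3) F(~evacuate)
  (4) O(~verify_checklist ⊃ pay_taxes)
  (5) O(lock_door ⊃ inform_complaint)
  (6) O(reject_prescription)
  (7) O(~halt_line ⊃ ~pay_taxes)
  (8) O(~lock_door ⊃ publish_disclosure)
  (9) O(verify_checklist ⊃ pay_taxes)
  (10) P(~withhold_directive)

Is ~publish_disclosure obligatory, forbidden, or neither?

Forbidden

By case analysis on verify_checklist: premise 9 gives O(verify_checklist ⊃ pay_taxes) and premise 4 gives O(~verify_checklist ⊃ pay_taxes), so O(pay_taxes) either way.
Premise 7, O(~halt_line ⊃ ~pay_taxes), contraposes to O(pay_taxes ⊃ halt_line); with O(pay_taxes) we get O(halt_line).
Premise 2, O(inform_complaint ⊃ ~halt_line), contraposes to O(halt_line ⊃ ~inform_complaint); with O(halt_line) we get O(~inform_complaint).
Premise 5 is O(lock_door ⊃ inform_complaint); contrapositively O(~inform_complaint ⊃ ~lock_door). Since O(~inform_complaint) holds, K gives O(~lock_door).
Applying K to premise 8 (O(~lock_door ⊃ publish_disclosure)) and O(~lock_door) yields O(publish_disclosure).
Premises 1, 3, 6, 10 do not contribute to this derivation.
Thus O(publish_disclosure), which is F(~publish_disclosure): ~publish_disclosure is forbidden.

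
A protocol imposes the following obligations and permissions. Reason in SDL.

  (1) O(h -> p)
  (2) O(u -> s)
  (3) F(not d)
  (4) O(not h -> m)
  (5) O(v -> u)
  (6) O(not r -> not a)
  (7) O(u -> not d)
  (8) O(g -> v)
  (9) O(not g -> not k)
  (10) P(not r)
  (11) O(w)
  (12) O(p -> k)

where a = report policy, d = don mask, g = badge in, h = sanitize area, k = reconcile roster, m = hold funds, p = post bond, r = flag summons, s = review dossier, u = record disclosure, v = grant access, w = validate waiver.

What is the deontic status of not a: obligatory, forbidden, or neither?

Neither

Premise 6 is O(not r -> not a), but O(not r) is not derivable from the premises (the permission P(not r) asserts only not O(r), not O(not r)), so it does not yield O(not a).
No premise or chain of K-axiom applications forces O(not a), and none forces O(a). So not a is neither obligatory nor forbidden under these norms.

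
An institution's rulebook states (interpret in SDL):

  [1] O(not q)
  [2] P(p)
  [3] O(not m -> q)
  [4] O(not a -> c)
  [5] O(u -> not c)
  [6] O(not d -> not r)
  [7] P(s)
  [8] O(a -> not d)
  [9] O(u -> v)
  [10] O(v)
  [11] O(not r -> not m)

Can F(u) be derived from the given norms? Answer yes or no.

Premise 1 gives O(not q).
The contrapositive of premise 3 (O(not m -> q)) is O(not q -> m), and O(not q) is already established, so O(m).
The contrapositive of premise 11 (O(not r -> not m)) is O(m -> r), and O(m) is already established, so O(r).
Premise 6, O(not d -> not r), contraposes to O(r -> d); with O(r) we get O(d).
Premise 8 is O(a -> not d); contrapositively O(d -> not a). Since O(d) holds, K gives O(not a).
With premise 4, O(not a -> c), the K-axiom yields O(c).
Premise 5 is O(u -> not c); contrapositively O(c -> not u). Since O(c) holds, K gives O(not u).
Premises 2, 7, 9, 10 do not contribute to this derivation.
So O(not u) holds, i.e. F(u). The claim follows.

Yes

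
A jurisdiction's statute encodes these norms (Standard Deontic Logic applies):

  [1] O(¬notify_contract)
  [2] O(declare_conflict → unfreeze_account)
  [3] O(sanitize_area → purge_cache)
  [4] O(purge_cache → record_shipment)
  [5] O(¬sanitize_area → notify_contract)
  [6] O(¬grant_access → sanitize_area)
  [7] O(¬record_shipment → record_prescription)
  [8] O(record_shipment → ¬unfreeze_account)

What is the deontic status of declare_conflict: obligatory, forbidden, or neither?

Forbidden

Premise 1 states O(¬notify_contract) outright.
The contrapositive of premise 5 (O(¬sanitize_area → notify_contract)) is O(¬notify_contract → sanitize_area), and O(¬notify_contract) is already established, so O(sanitize_area).
Applying K to premise 3 (O(sanitize_area → purge_cache)) and O(sanitize_area) yields O(purge_cache).
Premise 4 is O(purge_cache → record_shipment); since O(purge_cache), deontic closure gives O(record_shipment).
With premise 8, O(record_shipment → ¬unfreeze_account), the K-axiom yields O(¬unfreeze_account).
Premise 2, O(declare_conflict → unfreeze_account), contraposes to O(¬unfreeze_account → ¬declare_conflict); with O(¬unfreeze_account) we get O(¬declare_conflict).
Premises 6, 7 do not contribute to this derivation.
Thus O(¬declare_conflict), which is F(declare_conflict): declare_conflict is forbidden.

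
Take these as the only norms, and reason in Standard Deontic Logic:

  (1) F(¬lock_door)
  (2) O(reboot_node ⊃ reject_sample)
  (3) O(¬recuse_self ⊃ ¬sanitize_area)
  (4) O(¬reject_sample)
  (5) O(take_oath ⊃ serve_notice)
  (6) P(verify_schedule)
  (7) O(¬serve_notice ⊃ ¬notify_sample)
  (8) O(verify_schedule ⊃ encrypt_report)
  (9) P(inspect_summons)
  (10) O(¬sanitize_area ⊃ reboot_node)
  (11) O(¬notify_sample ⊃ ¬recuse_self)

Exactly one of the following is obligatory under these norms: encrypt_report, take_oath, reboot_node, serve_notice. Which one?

From premise 4 we have O(¬reject_sample).
Premise 2 is O(reboot_node ⊃ reject_sample); contrapositively O(¬reject_sample ⊃ ¬reboot_node). Since O(¬reject_sample) holds, K gives O(¬reboot_node).
Premise 10, O(¬sanitize_area ⊃ reboot_node), contraposes to O(¬reboot_node ⊃ sanitize_area); with O(¬reboot_node) we get O(sanitize_area).
Premise 3, O(¬recuse_self ⊃ ¬sanitize_area), contraposes to O(sanitize_area ⊃ recuse_self); with O(sanitize_area) we get O(recuse_self).
The contrapositive of premise 11 (O(¬notify_sample ⊃ ¬recuse_self)) is O(recuse_self ⊃ notify_sample), and O(recuse_self) is already established, so O(notify_sample).
Premise 7, O(¬serve_notice ⊃ ¬notify_sample), contraposes to O(notify_sample ⊃ serve_notice); with O(notify_sample) we get O(serve_notice).
So O(serve_notice) holds — serve_notice is obligatory. None of the other listed options is made obligatory by any chain of premises.

serve_notice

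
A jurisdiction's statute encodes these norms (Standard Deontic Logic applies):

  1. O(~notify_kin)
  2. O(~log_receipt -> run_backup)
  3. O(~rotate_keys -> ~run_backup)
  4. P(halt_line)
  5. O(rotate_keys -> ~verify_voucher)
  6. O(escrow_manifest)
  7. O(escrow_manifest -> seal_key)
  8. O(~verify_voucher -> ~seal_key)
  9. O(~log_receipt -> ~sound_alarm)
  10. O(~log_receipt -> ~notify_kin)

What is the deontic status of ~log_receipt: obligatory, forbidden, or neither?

Premise 6 states O(escrow_manifest) outright.
Applying K to premise 7 (O(escrow_manifest -> seal_key)) and O(escrow_manifest) yields O(seal_key).
Premise 8 is O(~verify_voucher -> ~seal_key); contrapositively O(seal_key -> verify_voucher). Since O(seal_key) holds, K gives O(verify_voucher).
The contrapositive of premise 5 (O(rotate_keys -> ~verify_voucher)) is O(verify_voucher -> ~rotate_keys), and O(verify_voucher) is already established, so O(~rotate_keys).
Applying K to premise 3 (O(~rotate_keys -> ~run_backup)) and O(~rotate_keys) yields O(~run_backup).
The contrapositive of premise 2 (O(~log_receipt -> run_backup)) is O(~run_backup -> log_receipt), and O(~run_backup) is already established, so O(log_receipt).
Premises 1, 4, 9, 10 do not contribute to this derivation.
Thus O(log_receipt), which is F(~log_receipt): ~log_receipt is forbidden.

Forbidden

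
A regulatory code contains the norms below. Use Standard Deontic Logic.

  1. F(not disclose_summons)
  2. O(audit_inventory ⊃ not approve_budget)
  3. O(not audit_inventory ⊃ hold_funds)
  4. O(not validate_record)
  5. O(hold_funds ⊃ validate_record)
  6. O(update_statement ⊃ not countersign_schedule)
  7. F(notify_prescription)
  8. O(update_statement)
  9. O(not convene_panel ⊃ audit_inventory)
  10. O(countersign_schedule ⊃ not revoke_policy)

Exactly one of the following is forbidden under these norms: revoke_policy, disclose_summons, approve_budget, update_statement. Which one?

Premise 4 states O(not validate_record) outright.
Premise 5, O(hold_funds ⊃ validate_record), contraposes to O(not validate_record ⊃ not hold_funds); with O(not validate_record) we get O(not hold_funds).
Premise 3 is O(not audit_inventory ⊃ hold_funds); contrapositively O(not hold_funds ⊃ audit_inventory). Since O(not hold_funds) holds, K gives O(audit_inventory).
Premise 2 is O(audit_inventory ⊃ not approve_budget); since O(audit_inventory), deontic closure gives O(not approve_budget).
So O(not approve_budget) holds, i.e. approve_budget is forbidden. None of the other listed options is forbidden under the premises.

approve_budget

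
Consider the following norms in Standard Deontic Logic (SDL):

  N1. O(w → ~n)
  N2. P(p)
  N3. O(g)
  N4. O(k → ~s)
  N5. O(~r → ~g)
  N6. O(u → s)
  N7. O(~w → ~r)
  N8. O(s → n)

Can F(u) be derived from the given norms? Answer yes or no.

Premise 3 states O(g) outright.
The contrapositive of premise 5 (O(~r → ~g)) is O(g → r), and O(g) is already established, so O(r).
Premise 7 is O(~w → ~r); contrapositively O(r → w). Since O(r) holds, K gives O(w).
Applying K to premise 1 (O(w → ~n)) and O(w) yields O(~n).
The contrapositive of premise 8 (O(s → n)) is O(~n → ~s), and O(~n) is already established, so O(~s).
Premise 6 is O(u → s); contrapositively O(~s → ~u). Since O(~s) holds, K gives O(~u).
Premises 2, 4 do not contribute to this derivation.
So O(~u) holds, i.e. F(u). The claim follows.

Yes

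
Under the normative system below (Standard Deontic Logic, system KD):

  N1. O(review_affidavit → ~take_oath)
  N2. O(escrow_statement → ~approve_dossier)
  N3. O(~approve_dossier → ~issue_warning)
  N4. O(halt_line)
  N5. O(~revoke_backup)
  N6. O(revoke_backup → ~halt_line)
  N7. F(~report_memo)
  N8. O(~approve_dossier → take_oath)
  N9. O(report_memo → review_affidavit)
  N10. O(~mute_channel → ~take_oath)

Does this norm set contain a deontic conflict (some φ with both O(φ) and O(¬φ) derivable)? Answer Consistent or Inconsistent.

Consistent

Premise 6 is O(revoke_backup → ~halt_line), but O(revoke_backup) is not derivable from the premises, so it does not yield O(~halt_line).
So O(~halt_line) is not derivable, and the apparent clash with O(halt_line) does not arise.
A world satisfying every obligation exists (e.g. approve_dossier=true, escrow_statement=false, halt_line=true, issue_warning=false, mute_channel=false, report_memo=true, review_affidavit=true, revoke_backup=false, take_oath=false); no atom is both obligatory and forbidden, so the set is consistent.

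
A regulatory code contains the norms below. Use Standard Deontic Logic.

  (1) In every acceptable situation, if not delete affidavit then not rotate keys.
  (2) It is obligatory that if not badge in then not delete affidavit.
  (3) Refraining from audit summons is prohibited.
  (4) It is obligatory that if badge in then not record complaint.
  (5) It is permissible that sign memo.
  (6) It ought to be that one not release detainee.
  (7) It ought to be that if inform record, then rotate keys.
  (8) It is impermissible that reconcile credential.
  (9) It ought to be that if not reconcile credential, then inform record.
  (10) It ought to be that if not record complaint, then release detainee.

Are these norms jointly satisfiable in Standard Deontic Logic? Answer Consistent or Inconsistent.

Premise 6 gives O(¬release_detainee).
Premise 10 is O(¬record_complaint → release_detainee); contrapositively O(¬release_detainee → record_complaint). Since O(¬release_detainee) holds, K gives O(record_complaint).
Premise 4 is O(badge_in → ¬record_complaint); contrapositively O(record_complaint → ¬badge_in). Since O(record_complaint) holds, K gives O(¬badge_in).
With premise 2, O(¬badge_in → ¬delete_affidavit), the K-axiom yields O(¬delete_affidavit).
Premise 1 is O(¬delete_affidavit → ¬rotate_keys); since O(¬delete_affidavit), deontic closure gives O(¬rotate_keys).
Premise 7, O(inform_record → rotate_keys), contraposes to O(¬rotate_keys → ¬inform_record); with O(¬rotate_keys) we get O(¬inform_record).
Premise 9, O(¬reconcile_credential → inform_record), contraposes to O(¬inform_record → reconcile_credential); with O(¬inform_record) we get O(reconcile_credential).
Yet premise 8 is F(reconcile_credential), i.e. O(¬reconcile_credential).
We now have both O(reconcile_credential) and O(¬reconcile_credential) — reconcile_credential is simultaneously obligatory and forbidden, violating the D-axiom.

Inconsistent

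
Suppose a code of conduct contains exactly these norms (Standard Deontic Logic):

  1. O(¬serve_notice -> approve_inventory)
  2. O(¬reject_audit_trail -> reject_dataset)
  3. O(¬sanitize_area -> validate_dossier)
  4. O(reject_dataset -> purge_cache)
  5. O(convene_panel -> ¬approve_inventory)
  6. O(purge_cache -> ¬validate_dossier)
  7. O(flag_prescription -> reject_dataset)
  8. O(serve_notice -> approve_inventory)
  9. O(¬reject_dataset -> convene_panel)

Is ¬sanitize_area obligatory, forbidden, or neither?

Premises 1 and 8 cover both cases: O(¬serve_notice -> approve_inventory) and O(serve_notice -> approve_inventory). Since ¬serve_notice ∨ serve_notice is a tautology, O(approve_inventory) follows.
The contrapositive of premise 5 (O(convene_panel -> ¬approve_inventory)) is O(approve_inventory -> ¬convene_panel), and O(approve_inventory) is already established, so O(¬convene_panel).
Premise 9, O(¬reject_dataset -> convene_panel), contraposes to O(¬convene_panel -> reject_dataset); with O(¬convene_panel) we get O(reject_dataset).
With premise 4, O(reject_dataset -> purge_cache), the K-axiom yields O(purge_cache).
From O(purge_cache) and premise 6, O(purge_cache -> ¬validate_dossier), we obtain O(¬validate_dossier).
Premise 3, O(¬sanitize_area -> validate_dossier), contraposes to O(¬validate_dossier -> sanitize_area); with O(¬validate_dossier) we get O(sanitize_area).
Premises 2, 7 do not contribute to this derivation.
Thus O(sanitize_area), which is F(¬sanitize_area): ¬sanitize_area is forbidden.

Forbidden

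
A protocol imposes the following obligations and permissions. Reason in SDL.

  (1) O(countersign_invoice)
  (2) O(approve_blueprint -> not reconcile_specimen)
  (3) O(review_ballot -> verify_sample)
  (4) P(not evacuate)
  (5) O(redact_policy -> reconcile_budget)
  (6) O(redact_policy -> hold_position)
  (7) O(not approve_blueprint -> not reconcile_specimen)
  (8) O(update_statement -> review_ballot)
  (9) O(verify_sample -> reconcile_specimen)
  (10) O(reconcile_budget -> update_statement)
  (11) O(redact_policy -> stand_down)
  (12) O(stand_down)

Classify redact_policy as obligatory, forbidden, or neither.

By case analysis on approve_blueprint: premise 2 gives O(approve_blueprint -> not reconcile_specimen) and premise 7 gives O(not approve_blueprint -> not reconcile_specimen), so O(not reconcile_specimen) either way.
Premise 9, O(verify_sample -> reconcile_specimen), contraposes to O(not reconcile_specimen -> not verify_sample); with O(not reconcile_specimen) we get O(not verify_sample).
The contrapositive of premise 3 (O(review_ballot -> verify_sample)) is O(not verify_sample -> not review_ballot), and O(not verify_sample) is already established, so O(not review_ballot).
Premise 8, O(update_statement -> review_ballot), contraposes to O(not review_ballot -> not update_statement); with O(not review_ballot) we get O(not update_statement).
The contrapositive of premise 10 (O(reconcile_budget -> update_statement)) is O(not update_statement -> not reconcile_budget), and O(not update_statement) is already established, so O(not reconcile_budget).
Premise 5 is O(redact_policy -> reconcile_budget); contrapositively O(not reconcile_budget -> not redact_policy). Since O(not reconcile_budget) holds, K gives O(not redact_policy).
Premises 1, 4, 6, 11, 12 do not contribute to this derivation.
Thus O(not redact_policy), which is F(redact_policy): redact_policy is forbidden.

Forbidden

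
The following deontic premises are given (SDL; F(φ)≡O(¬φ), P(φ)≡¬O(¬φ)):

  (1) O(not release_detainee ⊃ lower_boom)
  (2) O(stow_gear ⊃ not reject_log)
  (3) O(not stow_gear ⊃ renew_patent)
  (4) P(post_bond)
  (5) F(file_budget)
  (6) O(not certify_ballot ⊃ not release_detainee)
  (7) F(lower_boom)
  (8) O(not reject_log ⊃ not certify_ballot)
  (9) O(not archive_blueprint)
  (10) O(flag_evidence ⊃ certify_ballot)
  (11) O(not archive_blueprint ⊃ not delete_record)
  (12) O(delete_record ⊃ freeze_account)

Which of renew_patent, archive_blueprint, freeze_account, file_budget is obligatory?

renew_patent

Premise 7, F(lower_boom), is equivalent to O(not lower_boom).
The contrapositive of premise 1 (O(not release_detainee ⊃ lower_boom)) is O(not lower_boom ⊃ release_detainee), and O(not lower_boom) is already established, so O(release_detainee).
Premise 6 is O(not certify_ballot ⊃ not release_detainee); contrapositively O(release_detainee ⊃ certify_ballot). Since O(release_detainee) holds, K gives O(certify_ballot).
Premise 8, O(not reject_log ⊃ not certify_ballot), contraposes to O(certify_ballot ⊃ reject_log); with O(certify_ballot) we get O(reject_log).
The contrapositive of premise 2 (O(stow_gear ⊃ not reject_log)) is O(reject_log ⊃ not stow_gear), and O(reject_log) is already established, so O(not stow_gear).
Premise 3 is O(not stow_gear ⊃ renew_patent); since O(not stow_gear), deontic closure gives O(renew_patent).
So O(renew_patent) holds — renew_patent is obligatory. None of the other listed options is made obligatory by any chain of premises.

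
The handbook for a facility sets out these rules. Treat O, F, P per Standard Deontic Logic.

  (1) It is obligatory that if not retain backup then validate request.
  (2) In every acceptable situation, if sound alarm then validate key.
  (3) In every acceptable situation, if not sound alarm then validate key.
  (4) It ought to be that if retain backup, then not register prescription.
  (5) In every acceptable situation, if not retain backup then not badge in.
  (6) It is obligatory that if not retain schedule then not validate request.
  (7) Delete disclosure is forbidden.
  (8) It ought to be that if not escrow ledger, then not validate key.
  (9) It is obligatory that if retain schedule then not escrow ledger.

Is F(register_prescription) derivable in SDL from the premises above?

Premises 2 and 3 cover both cases: O(sound_alarm → validate_key) and O(¬sound_alarm → validate_key). Since sound_alarm ∨ ¬sound_alarm is a tautology, O(validate_key) follows.
Premise 8, O(¬escrow_ledger → ¬validate_key), contraposes to O(validate_key → escrow_ledger); with O(validate_key) we get O(escrow_ledger).
Premise 9 is O(retain_schedule → ¬escrow_ledger); contrapositively O(escrow_ledger → ¬retain_schedule). Since O(escrow_ledger) holds, K gives O(¬retain_schedule).
Premise 6 is O(¬retain_schedule → ¬validate_request); since O(¬retain_schedule), deontic closure gives O(¬validate_request).
Premise 1, O(¬retain_backup → validate_request), contraposes to O(¬validate_request → retain_backup); with O(¬validate_request) we get O(retain_backup).
From O(retain_backup) and premise 4, O(retain_backup → ¬register_prescription), we obtain O(¬register_prescription).
Premises 5, 7 do not contribute to this derivation.
So O(¬register_prescription) holds, i.e. F(register_prescription). The claim follows.

Yes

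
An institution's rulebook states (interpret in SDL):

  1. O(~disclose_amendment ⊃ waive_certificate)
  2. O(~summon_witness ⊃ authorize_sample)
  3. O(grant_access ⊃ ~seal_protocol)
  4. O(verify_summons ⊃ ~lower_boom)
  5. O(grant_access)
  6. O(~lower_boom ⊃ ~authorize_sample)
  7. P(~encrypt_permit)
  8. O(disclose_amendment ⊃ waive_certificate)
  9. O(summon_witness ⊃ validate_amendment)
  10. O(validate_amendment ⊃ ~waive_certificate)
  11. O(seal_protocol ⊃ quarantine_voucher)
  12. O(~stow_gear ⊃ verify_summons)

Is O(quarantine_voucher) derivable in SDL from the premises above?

Premise 11 is O(seal_protocol ⊃ quarantine_voucher), but O(seal_protocol) is not derivable from the premises, so it does not yield O(quarantine_voucher).
No other premise forces O(quarantine_voucher). An ideal world satisfying every premise can still have quarantine_voucher false, so O(quarantine_voucher) is not derivable.

No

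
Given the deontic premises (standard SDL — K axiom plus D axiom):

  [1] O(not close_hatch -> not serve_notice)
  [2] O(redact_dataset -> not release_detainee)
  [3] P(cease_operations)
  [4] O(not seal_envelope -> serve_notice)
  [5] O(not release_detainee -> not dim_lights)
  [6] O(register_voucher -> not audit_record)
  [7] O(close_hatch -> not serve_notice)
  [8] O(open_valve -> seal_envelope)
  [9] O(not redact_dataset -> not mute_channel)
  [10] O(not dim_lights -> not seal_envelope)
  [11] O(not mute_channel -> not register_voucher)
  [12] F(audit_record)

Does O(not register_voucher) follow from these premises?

Premises 7 and 1 are O(close_hatch -> not serve_notice) and O(not close_hatch -> not serve_notice); every ideal world satisfies close_hatch or not close_hatch, so in either case not serve_notice holds — hence O(not serve_notice).
Premise 4 is O(not seal_envelope -> serve_notice); contrapositively O(not serve_notice -> seal_envelope). Since O(not serve_notice) holds, K gives O(seal_envelope).
Premise 10 is O(not dim_lights -> not seal_envelope); contrapositively O(seal_envelope -> dim_lights). Since O(seal_envelope) holds, K gives O(dim_lights).
The contrapositive of premise 5 (O(not release_detainee -> not dim_lights)) is O(dim_lights -> release_detainee), and O(dim_lights) is already established, so O(release_detainee).
Premise 2 is O(redact_dataset -> not release_detainee); contrapositively O(release_detainee -> not redact_dataset). Since O(release_detainee) holds, K gives O(not redact_dataset).
Premise 9 is O(not redact_dataset -> not mute_channel); since O(not redact_dataset), deontic closure gives O(not mute_channel).
Premise 11 is O(not mute_channel -> not register_voucher); since O(not mute_channel), deontic closure gives O(not register_voucher).
Premises 3, 6, 8, 12 do not contribute to this derivation.
So O(not register_voucher) follows.

Yes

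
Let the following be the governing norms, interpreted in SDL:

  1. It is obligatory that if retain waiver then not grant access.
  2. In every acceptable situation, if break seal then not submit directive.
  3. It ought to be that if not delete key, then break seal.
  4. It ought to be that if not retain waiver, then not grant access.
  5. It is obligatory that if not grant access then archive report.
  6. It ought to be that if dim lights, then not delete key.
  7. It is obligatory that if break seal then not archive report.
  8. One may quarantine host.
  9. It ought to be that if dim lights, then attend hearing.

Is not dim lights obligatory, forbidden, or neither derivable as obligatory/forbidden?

Premises 4 and 1 are O(¬retain_waiver → ¬grant_access) and O(retain_waiver → ¬grant_access); every ideal world satisfies ¬retain_waiver or retain_waiver, so in either case ¬grant_access holds — hence O(¬grant_access).
Applying K to premise 5 (O(¬grant_access → archive_report)) and O(¬grant_access) yields O(archive_report).
The contrapositive of premise 7 (O(break_seal → ¬archive_report)) is O(archive_report → ¬break_seal), and O(archive_report) is already established, so O(¬break_seal).
Premise 3, O(¬delete_key → break_seal), contraposes to O(¬break_seal → delete_key); with O(¬break_seal) we get O(delete_key).
The contrapositive of premise 6 (O(dim_lights → ¬delete_key)) is O(delete_key → ¬dim_lights), and O(delete_key) is already established, so O(¬dim_lights).
Premises 2, 8, 9 do not contribute to this derivation.
Hence ¬dim_lights is obligatory.

Obligatory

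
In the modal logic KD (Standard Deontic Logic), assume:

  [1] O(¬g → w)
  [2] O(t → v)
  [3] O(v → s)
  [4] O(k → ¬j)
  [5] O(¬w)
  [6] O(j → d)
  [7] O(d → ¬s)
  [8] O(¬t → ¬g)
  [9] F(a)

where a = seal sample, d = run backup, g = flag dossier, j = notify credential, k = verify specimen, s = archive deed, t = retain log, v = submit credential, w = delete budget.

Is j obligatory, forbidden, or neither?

Premise 5 gives O(¬w).
Premise 1, O(¬g → w), contraposes to O(¬w → g); with O(¬w) we get O(g).
Premise 8, O(¬t → ¬g), contraposes to O(g → t); with O(g) we get O(t).
With premise 2, O(t → v), the K-axiom yields O(v).
From O(v) and premise 3, O(v → s), we obtain O(s).
The contrapositive of premise 7 (O(d → ¬s)) is O(s → ¬d), and O(s) is already established, so O(¬d).
Premise 6, O(j → d), contraposes to O(¬d → ¬j); with O(¬d) we get O(¬j).
Premises 4, 9 do not contribute to this derivation.
Thus O(¬j), which is F(j): j is forbidden.

Forbidden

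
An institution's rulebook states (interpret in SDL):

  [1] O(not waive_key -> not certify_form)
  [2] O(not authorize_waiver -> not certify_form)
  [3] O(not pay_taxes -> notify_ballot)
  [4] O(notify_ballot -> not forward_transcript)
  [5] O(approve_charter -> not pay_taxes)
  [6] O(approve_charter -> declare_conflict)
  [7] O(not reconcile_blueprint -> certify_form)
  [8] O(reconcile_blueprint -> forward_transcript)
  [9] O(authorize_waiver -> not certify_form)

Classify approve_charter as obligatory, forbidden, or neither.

Forbidden

By case analysis on authorize_waiver: premise 9 gives O(authorize_waiver -> not certify_form) and premise 2 gives O(not authorize_waiver -> not certify_form), so O(not certify_form) either way.
Premise 7 is O(not reconcile_blueprint -> certify_form); contrapositively O(not certify_form -> reconcile_blueprint). Since O(not certify_form) holds, K gives O(reconcile_blueprint).
Premise 8 is O(reconcile_blueprint -> forward_transcript); since O(reconcile_blueprint), deontic closure gives O(forward_transcript).
The contrapositive of premise 4 (O(notify_ballot -> not forward_transcript)) is O(forward_transcript -> not notify_ballot), and O(forward_transcript) is already established, so O(not notify_ballot).
The contrapositive of premise 3 (O(not pay_taxes -> notify_ballot)) is O(not notify_ballot -> pay_taxes), and O(not notify_ballot) is already established, so O(pay_taxes).
Premise 5 is O(approve_charter -> not pay_taxes); contrapositively O(pay_taxes -> not approve_charter). Since O(pay_taxes) holds, K gives O(not approve_charter).
Premises 1, 6 do not contribute to this derivation.
Thus O(not approve_charter), which is F(approve_charter): approve_charter is forbidden.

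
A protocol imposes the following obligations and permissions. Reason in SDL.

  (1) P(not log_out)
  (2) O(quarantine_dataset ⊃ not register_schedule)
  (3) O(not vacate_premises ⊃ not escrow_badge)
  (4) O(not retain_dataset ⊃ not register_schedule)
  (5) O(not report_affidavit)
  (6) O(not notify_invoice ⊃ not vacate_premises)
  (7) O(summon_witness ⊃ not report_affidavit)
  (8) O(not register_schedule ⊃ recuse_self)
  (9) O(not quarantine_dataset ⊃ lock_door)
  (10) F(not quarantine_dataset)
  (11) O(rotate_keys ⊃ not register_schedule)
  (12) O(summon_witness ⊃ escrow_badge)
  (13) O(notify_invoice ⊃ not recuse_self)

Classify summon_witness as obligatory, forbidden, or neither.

Forbidden

Premise 10 is F(not quarantine_dataset), i.e. O(quarantine_dataset).
From O(quarantine_dataset) and premise 2, O(quarantine_dataset ⊃ not register_schedule), we obtain O(not register_schedule).
Applying K to premise 8 (O(not register_schedule ⊃ recuse_self)) and O(not register_schedule) yields O(recuse_self).
The contrapositive of premise 13 (O(notify_invoice ⊃ not recuse_self)) is O(recuse_self ⊃ not notify_invoice), and O(recuse_self) is already established, so O(not notify_invoice).
From O(not notify_invoice) and premise 6, O(not notify_invoice ⊃ not vacate_premises), we obtain O(not vacate_premises).
With premise 3, O(not vacate_premises ⊃ not escrow_badge), the K-axiom yields O(not escrow_badge).
Premise 12 is O(summon_witness ⊃ escrow_badge); contrapositively O(not escrow_badge ⊃ not summon_witness). Since O(not escrow_badge) holds, K gives O(not summon_witness).
Premises 1, 4, 5, 7, 9, 11 do not contribute to this derivation.
Thus O(not summon_witness), which is F(summon_witness): summon_witness is forbidden.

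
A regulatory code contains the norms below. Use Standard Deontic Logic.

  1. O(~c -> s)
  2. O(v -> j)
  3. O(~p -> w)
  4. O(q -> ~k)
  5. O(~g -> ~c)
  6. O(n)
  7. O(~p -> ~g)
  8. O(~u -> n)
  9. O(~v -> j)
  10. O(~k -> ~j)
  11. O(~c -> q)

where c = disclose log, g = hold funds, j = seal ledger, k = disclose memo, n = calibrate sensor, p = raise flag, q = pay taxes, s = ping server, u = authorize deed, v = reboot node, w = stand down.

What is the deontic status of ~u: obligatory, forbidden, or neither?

Neither

Premise 8 is O(~u -> n); even if O(n) held, inferring O(~u) would be affirming the consequent — invalid.
No premise or chain of K-axiom applications forces O(~u), and none forces O(u). So ~u is neither obligatory nor forbidden under these norms.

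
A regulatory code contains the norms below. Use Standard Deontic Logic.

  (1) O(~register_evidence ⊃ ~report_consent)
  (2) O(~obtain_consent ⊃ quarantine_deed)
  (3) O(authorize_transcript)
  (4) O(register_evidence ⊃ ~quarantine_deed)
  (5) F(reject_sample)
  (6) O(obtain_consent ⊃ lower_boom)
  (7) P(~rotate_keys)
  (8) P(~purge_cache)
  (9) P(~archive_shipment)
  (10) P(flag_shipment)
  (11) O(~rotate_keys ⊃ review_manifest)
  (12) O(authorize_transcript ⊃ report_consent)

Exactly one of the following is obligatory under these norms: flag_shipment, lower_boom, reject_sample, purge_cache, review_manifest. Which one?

lower_boom

From premise 3 we have O(authorize_transcript).
From O(authorize_transcript) and premise 12, O(authorize_transcript ⊃ report_consent), we obtain O(report_consent).
The contrapositive of premise 1 (O(~register_evidence ⊃ ~report_consent)) is O(report_consent ⊃ register_evidence), and O(report_consent) is already established, so O(register_evidence).
Premise 4 is O(register_evidence ⊃ ~quarantine_deed); since O(register_evidence), deontic closure gives O(~quarantine_deed).
Premise 2, O(~obtain_consent ⊃ quarantine_deed), contraposes to O(~quarantine_deed ⊃ obtain_consent); with O(~quarantine_deed) we get O(obtain_consent).
Applying K to premise 6 (O(obtain_consent ⊃ lower_boom)) and O(obtain_consent) yields O(lower_boom).
So O(lower_boom) holds — lower_boom is obligatory. None of the other listed options is made obligatory by any chain of premises.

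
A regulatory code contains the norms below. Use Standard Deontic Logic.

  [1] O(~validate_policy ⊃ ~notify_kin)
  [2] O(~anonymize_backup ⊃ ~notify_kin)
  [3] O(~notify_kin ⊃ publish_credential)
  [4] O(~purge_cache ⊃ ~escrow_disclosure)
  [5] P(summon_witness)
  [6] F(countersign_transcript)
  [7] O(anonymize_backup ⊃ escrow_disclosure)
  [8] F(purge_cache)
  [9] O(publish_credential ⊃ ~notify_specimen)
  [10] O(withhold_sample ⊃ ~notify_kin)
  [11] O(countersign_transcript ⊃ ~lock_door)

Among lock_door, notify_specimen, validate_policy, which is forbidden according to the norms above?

notify_specimen

Premise 8 is F(purge_cache), i.e. O(~purge_cache).
From O(~purge_cache) and premise 4, O(~purge_cache ⊃ ~escrow_disclosure), we obtain O(~escrow_disclosure).
Premise 7, O(anonymize_backup ⊃ escrow_disclosure), contraposes to O(~escrow_disclosure ⊃ ~anonymize_backup); with O(~escrow_disclosure) we get O(~anonymize_backup).
From O(~anonymize_backup) and premise 2, O(~anonymize_backup ⊃ ~notify_kin), we obtain O(~notify_kin).
With premise 3, O(~notify_kin ⊃ publish_credential), the K-axiom yields O(publish_credential).
Applying K to premise 9 (O(publish_credential ⊃ ~notify_specimen)) and O(publish_credential) yields O(~notify_specimen).
So O(~notify_specimen) holds, i.e. notify_specimen is forbidden. None of the other listed options is forbidden under the premises.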